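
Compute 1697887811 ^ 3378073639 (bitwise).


0b1100101001100111011011001000011 ^ 0b11001001010110010101000000100111 = 0b10101100011010101110011001100100 = 2892686948

2892686948


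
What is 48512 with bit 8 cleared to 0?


48512 & ~(1 << 8) = 48256

48256


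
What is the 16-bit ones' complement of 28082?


28082 ^ 65535 = 37453

37453


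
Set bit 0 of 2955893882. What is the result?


2955893882 | (1 << 0) = 2955893882 | 1 = 2955893883

2955893883


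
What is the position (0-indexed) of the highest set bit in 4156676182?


0b11110111110000011101100001010110. Highest set bit at position 31

31


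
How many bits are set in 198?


0b11000110 has 4 set bits

4


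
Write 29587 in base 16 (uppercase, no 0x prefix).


29587 = 7393 hex

7393


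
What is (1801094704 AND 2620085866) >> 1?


Step 1: 1801094704 & 2620085866 = 134874656
Step 2: 134874656 >> 1 = 67437328

67437328


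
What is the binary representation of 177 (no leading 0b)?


177 = 10110001 in binary

10110001


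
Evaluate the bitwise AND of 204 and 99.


0b11001100 & 0b1100011 = 0b1000000 = 64

64


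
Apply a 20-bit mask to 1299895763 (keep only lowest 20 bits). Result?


1299895763 & 1048575 = 710099

710099


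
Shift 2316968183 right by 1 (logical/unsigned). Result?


0b10001010000110100010000011110111 >> 1 = 0b1000101000011010001000001111011 = 1158484091

1158484091


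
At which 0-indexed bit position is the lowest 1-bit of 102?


0b1100110. Lowest set bit at position 1

1


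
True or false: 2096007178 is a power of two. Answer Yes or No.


0b1111100111011101000100000001010. Multiple bits set => No

No


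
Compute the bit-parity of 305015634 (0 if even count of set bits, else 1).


0b10010001011100010101101010010 has 13 ones => parity 1

1


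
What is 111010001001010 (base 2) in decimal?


111010001001010 in decimal = 29770

29770


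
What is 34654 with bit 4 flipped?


34654 ^ (1 << 4) = 34654 ^ 16 = 34638

34638


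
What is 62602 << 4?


0b1111010010001010 << 4 = 0b11110100100010100000 = 1001632

1001632


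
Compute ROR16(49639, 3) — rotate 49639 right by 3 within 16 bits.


Rotate 0b1100000111100111 right by 3 (16-bit) = 0b1111100000111100 = 63548

63548


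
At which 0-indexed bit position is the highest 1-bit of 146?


0b10010010. Highest set bit at position 7

7


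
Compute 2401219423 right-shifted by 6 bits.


0b10001111000111111011001101011111 >> 6 = 0b10001111000111111011001101 = 37519053

37519053


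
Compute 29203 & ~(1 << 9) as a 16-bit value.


29203 & ~(1 << 9) = 28691

28691


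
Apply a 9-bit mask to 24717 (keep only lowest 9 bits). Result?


24717 & 511 = 141

141


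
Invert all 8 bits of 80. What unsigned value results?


80 ^ 255 = 175

175


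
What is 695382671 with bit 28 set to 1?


695382671 | (1 << 28) = 695382671 | 268435456 = 963818127

963818127


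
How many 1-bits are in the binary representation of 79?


0b1001111 has 5 set bits

5


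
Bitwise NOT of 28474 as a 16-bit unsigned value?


~0b110111100111010 = 0b1001000011000101 = 37061 (16-bit unsigned)

37061


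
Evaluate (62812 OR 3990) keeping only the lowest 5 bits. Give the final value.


Step 1: 62812 | 3990 = 65502
Step 2: 65502 & 31 = 30

30


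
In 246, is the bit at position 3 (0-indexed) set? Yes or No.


0b11110110, bit 3 = 0. No

No


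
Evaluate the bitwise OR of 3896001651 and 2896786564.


0b11101000001110000100010001110011 | 0b10101100101010010111010010000100 = 0b11101100101110010111010011110111 = 3971577079

3971577079


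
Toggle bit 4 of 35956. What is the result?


35956 ^ (1 << 4) = 35956 ^ 16 = 35940

35940


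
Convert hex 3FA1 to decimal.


3FA1 hex = 16289 decimal

16289


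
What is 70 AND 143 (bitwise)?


0b1000110 & 0b10001111 = 0b110 = 6

6


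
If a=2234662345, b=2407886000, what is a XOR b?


2234662345 ^ 2407886000 = 179786105

179786105


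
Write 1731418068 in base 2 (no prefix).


1731418068 = 1100111001100110101011111010100 in binary

1100111001100110101011111010100


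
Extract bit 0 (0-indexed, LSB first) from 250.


0b11111010, position 0 = 0

0


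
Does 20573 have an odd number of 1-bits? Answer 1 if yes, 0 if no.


0b101000001011101 has 7 ones => parity 1

1


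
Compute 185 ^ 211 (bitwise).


0b10111001 ^ 0b11010011 = 0b1101010 = 106

106


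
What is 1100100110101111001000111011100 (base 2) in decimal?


1100100110101111001000111011100 in decimal = 1691849180

1691849180


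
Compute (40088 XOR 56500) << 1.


Step 1: 40088 ^ 56500 = 16428
Step 2: 16428 << 1 = 32856

32856


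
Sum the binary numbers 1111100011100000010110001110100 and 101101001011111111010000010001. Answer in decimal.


1111100011100000010110001110100 + 101101001011111111010000010001 = 10101001101000000010000010000101 = 2845843589

2845843589


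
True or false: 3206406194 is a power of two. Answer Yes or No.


0b10111111000111011110000000110010. Multiple bits set => No

No


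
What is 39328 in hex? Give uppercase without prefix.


39328 = 99A0 hex

99A0


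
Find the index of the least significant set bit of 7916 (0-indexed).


0b1111011101100. Lowest set bit at position 2

2


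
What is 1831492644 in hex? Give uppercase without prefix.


1831492644 = 6D2A5C24 hex

6D2A5C24


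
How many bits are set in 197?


0b11000101 has 4 set bits

4


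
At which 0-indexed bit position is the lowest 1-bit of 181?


0b10110101. Lowest set bit at position 0

0


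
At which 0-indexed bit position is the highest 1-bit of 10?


0b1010. Highest set bit at position 3

3


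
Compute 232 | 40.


0b11101000 | 0b101000 = 0b11101000 = 232

232


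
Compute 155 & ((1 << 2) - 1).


155 & 3 = 3

3


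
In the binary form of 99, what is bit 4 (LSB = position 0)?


0b1100011, position 4 = 0

0


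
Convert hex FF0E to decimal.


FF0E hex = 65294 decimal

65294


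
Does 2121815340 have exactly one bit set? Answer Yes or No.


0b1111110011110000101010100101100. Multiple bits set => No

No


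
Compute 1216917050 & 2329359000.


0b1001000100010001010111000111010 & 0b10001010110101110011001010011000 = 0b1000100000000010001000011000 = 142615064

142615064


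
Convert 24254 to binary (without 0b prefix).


24254 = 101111010111110 in binary

101111010111110


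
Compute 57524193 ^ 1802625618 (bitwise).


0b11011011011011111111100001 ^ 0b1101011011100011110001001010010 = 0b1101000000111000101110110110011 = 1746689459

1746689459


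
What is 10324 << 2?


0b10100001010100 << 2 = 0b1010000101010000 = 41296

41296


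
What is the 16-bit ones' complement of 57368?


57368 ^ 65535 = 8167

8167


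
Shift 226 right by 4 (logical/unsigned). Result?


0b11100010 >> 4 = 0b1110 = 14

14


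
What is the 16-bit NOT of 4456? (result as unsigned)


~0b1000101101000 = 0b1110111010010111 = 61079 (16-bit unsigned)

61079


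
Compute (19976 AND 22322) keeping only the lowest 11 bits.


Step 1: 19976 & 22322 = 17920
Step 2: 17920 & 2047 = 1536

1536


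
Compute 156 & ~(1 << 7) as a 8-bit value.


156 & ~(1 << 7) = 28

28


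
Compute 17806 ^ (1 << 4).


17806 ^ (1 << 4) = 17806 ^ 16 = 17822

17822


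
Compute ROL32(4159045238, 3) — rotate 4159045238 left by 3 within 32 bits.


Rotate 0b11110111111001011111111001110110 left by 3 (32-bit) = 0b10111111001011111111001110110111 = 3207590839

3207590839


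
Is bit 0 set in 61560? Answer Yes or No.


0b1111000001111000, bit 0 = 0. No

No


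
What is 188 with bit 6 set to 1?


188 | (1 << 6) = 188 | 64 = 252

252


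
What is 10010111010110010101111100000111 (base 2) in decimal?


10010111010110010101111100000111 in decimal = 2539216647

2539216647


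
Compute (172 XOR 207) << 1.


Step 1: 172 ^ 207 = 99
Step 2: 99 << 1 = 198

198


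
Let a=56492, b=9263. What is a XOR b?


56492 ^ 9263 = 63619

63619


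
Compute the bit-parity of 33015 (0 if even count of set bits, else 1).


0b1000000011110111 has 8 ones => parity 0

0


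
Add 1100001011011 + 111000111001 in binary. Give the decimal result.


1100001011011 + 111000111001 = 10011010010100 = 9876

9876


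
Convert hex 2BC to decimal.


2BC hex = 700 decimal

700


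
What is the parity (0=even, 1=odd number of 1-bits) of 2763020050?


0b10100100101100000101011100010010 has 13 ones => parity 1

1


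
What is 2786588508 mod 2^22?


2786588508 & 4194303 = 1570652

1570652


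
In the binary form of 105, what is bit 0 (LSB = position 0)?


0b1101001, position 0 = 1

1


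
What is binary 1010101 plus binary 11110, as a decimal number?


1010101 + 11110 = 1110011 = 115

115


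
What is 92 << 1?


0b1011100 << 1 = 0b10111000 = 184

184


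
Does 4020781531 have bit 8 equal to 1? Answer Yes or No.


0b11101111101010000100000111011011, bit 8 = 1. Yes

Yes


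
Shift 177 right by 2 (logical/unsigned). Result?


0b10110001 >> 2 = 0b101100 = 44

44


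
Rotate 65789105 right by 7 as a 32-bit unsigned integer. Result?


Rotate 0b11111010111101110010110001 right by 7 (32-bit) = 0b1100010000001111101011110111001 = 1644681145

1644681145


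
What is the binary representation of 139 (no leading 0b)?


139 = 10001011 in binary

10001011


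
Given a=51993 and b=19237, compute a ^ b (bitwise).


51993 ^ 19237 = 32828

32828


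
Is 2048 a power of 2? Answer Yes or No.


0b100000000000. Only one bit set => Yes

Yes


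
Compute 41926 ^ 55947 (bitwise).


0b1010001111000110 ^ 0b1101101010001011 = 0b111100101001101 = 31053

31053


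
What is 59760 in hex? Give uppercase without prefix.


59760 = E970 hex

E970


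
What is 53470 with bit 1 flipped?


53470 ^ (1 << 1) = 53470 ^ 2 = 53468

53468


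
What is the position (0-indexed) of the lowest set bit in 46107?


0b1011010000011011. Lowest set bit at position 0

0


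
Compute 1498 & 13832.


0b10111011010 & 0b11011000001000 = 0b10000001000 = 1032

1032


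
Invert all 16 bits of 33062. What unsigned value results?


33062 ^ 65535 = 32473

32473


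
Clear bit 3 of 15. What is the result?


15 & ~(1 << 3) = 7

7


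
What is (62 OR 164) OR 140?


Step 1: 62 | 164 = 190
Step 2: 190 | 140 = 190

190


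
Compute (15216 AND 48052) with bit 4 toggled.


Step 1: 15216 & 48052 = 15152
Step 2: 15152 ^ (1 << 4) = 15152 ^ 16 = 15136

15136


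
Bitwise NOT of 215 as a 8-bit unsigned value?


~0b11010111 = 0b101000 = 40 (8-bit unsigned)

40


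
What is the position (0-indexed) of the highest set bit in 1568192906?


0b1011101011110001011100110001010. Highest set bit at position 30

30


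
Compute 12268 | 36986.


0b10111111101100 | 0b1001000001111010 = 0b1011111111111110 = 49150

49150


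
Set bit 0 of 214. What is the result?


214 | (1 << 0) = 214 | 1 = 215

215


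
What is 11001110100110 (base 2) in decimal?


11001110100110 in decimal = 13222

13222


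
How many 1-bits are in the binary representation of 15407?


0b11110000101111 has 9 set bits

9


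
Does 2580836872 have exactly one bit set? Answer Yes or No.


0b10011001110101000111001000001000. Multiple bits set => No

No


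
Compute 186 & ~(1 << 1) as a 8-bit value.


186 & ~(1 << 1) = 184

184


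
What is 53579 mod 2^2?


53579 & 3 = 3

3


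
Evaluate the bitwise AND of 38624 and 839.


0b1001011011100000 & 0b1101000111 = 0b1001000000 = 576

576


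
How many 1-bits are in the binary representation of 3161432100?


0b10111100011011111010000000100100 has 15 set bits

15


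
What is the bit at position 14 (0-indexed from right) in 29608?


0b111001110101000, position 14 = 1

1


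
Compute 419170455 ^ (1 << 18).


419170455 ^ (1 << 18) = 419170455 ^ 262144 = 418908311

418908311


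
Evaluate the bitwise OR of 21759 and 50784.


0b101010011111111 | 0b1100011001100000 = 0b1101011011111111 = 55039

55039


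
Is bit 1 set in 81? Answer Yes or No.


0b1010001, bit 1 = 0. No

No


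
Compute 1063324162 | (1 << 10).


1063324162 | (1 << 10) = 1063324162 | 1024 = 1063325186

1063325186


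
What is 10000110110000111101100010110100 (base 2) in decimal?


10000110110000111101100010110100 in decimal = 2260981940

2260981940


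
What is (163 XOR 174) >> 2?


Step 1: 163 ^ 174 = 13
Step 2: 13 >> 2 = 3

3


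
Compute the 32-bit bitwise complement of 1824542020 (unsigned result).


~0b1101100110000000100110101000100 = 0b10010011001111111011001010111011 = 2470425275 (32-bit unsigned)

2470425275


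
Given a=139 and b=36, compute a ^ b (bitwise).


139 ^ 36 = 175

175


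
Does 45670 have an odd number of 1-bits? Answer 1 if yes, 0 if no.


0b1011001001100110 has 8 ones => parity 0

0


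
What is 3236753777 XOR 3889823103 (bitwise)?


0b11000000111011001111000101110001 ^ 0b11100111110110011111110101111111 = 0b100111001101010000110000001110 = 657787918

657787918


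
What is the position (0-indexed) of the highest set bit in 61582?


0b1111000010001110. Highest set bit at position 15

15


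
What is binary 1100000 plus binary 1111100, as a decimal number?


1100000 + 1111100 = 11011100 = 220

220


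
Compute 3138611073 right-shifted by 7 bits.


0b10111011000100110110011110000001 >> 7 = 0b1011101100010011011001111 = 24520399

24520399


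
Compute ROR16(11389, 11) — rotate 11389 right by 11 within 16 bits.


Rotate 0b10110001111101 right by 11 (16-bit) = 0b1000111110100101 = 36773

36773


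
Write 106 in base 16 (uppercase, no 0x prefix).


106 = 6A hex

6A


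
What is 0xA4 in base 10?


A4 hex = 164 decimal

164


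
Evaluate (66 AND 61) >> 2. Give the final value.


Step 1: 66 & 61 = 0
Step 2: 0 >> 2 = 0

0


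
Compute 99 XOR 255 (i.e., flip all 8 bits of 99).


99 ^ 255 = 156

156


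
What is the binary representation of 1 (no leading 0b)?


1 = 1 in binary

1


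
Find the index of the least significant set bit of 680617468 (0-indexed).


0b101000100100010110010111111100. Lowest set bit at position 2

2


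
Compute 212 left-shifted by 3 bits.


0b11010100 << 3 = 0b11010100000 = 1696

1696


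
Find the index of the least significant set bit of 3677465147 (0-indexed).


0b11011011001100011010101000111011. Lowest set bit at position 0

0


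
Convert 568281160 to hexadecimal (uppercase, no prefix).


568281160 = 21DF4848 hex

21DF4848


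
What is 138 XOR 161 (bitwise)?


0b10001010 ^ 0b10100001 = 0b101011 = 43

43


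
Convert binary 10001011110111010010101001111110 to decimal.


10001011110111010010101001111110 in decimal = 2346527358

2346527358


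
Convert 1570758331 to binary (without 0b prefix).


1570758331 = 1011101100111111101111010111011 in binary

1011101100111111101111010111011


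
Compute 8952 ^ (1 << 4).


8952 ^ (1 << 4) = 8952 ^ 16 = 8936

8936


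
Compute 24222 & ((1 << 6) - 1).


24222 & 63 = 30

30


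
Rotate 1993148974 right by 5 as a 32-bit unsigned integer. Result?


Rotate 0b1110110110011010000101000101110 right by 5 (32-bit) = 0b1110011101101100110100001010001 = 1941334097

1941334097


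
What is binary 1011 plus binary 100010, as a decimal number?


1011 + 100010 = 101101 = 45

45


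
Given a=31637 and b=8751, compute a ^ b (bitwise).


31637 ^ 8751 = 22970

22970


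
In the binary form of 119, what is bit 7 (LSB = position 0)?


0b1110111, position 7 = 0

0


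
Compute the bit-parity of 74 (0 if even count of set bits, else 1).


0b1001010 has 3 ones => parity 1

1


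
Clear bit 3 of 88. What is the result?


88 & ~(1 << 3) = 80

80


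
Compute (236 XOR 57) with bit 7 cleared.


Step 1: 236 ^ 57 = 213
Step 2: 213 & ~(1 << 7) = 85

85


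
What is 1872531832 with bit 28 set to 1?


1872531832 | (1 << 28) = 1872531832 | 268435456 = 2140967288

2140967288


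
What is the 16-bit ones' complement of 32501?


32501 ^ 65535 = 33034

33034


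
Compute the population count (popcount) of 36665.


0b1000111100111001 has 9 set bits

9


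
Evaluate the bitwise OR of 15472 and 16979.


0b11110001110000 | 0b100001001010011 = 0b111111001110011 = 32371

32371


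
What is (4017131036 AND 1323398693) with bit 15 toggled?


Step 1: 4017131036 & 1323398693 = 1314915844
Step 2: 1314915844 ^ (1 << 15) = 1314915844 ^ 32768 = 1314948612

1314948612


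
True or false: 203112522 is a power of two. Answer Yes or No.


0b1100000110110100000001001010. Multiple bits set => No

No


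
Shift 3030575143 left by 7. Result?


0b10110100101000101110100000100111 << 7 = 0b101101001010001011101000001001110000000 = 387913618304

387913618304


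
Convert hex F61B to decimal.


F61B hex = 63003 decimal

63003


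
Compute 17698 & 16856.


0b100010100100010 & 0b100000111011000 = 0b100000100000000 = 16640

16640


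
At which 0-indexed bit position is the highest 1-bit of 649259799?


0b100110101100101110101100010111. Highest set bit at position 29

29


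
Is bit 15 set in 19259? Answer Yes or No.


0b100101100111011, bit 15 = 0. No

No


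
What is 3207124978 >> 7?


0b10111111001010001101011111110010 >> 7 = 0b1011111100101000110101111 = 25055663

25055663


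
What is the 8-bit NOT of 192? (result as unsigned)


~0b11000000 = 0b111111 = 63 (8-bit unsigned)

63


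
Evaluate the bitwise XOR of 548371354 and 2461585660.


0b100000101011110111101110011010 ^ 0b10010010101110001101000011111100 = 0b10110010000101111010101101100110 = 2987895654

2987895654


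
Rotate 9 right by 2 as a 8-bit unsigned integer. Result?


Rotate 0b1001 right by 2 (8-bit) = 0b1000010 = 66

66


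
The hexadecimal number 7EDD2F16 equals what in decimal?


7EDD2F16 hex = 2128424726 decimal

2128424726


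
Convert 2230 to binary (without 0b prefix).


2230 = 100010110110 in binary

100010110110


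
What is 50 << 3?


0b110010 << 3 = 0b110010000 = 400

400


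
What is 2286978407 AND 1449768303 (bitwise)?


0b10001000010100001000010101100111 & 0b1010110011010011011010101101111 = 0b10000001000010101100111 = 4228455

4228455


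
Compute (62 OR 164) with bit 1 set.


Step 1: 62 | 164 = 190
Step 2: 190 | (1 << 1) = 190 | 2 = 190

190


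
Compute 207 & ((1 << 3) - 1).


207 & 7 = 7

7


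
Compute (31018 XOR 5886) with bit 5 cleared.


Step 1: 31018 ^ 5886 = 28628
Step 2: 28628 & ~(1 << 5) = 28628

28628


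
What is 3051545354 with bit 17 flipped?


3051545354 ^ (1 << 17) = 3051545354 ^ 131072 = 3051414282

3051414282


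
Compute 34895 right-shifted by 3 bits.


0b1000100001001111 >> 3 = 0b1000100001001 = 4361

4361


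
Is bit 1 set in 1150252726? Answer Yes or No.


0b1000100100011110111011010110110, bit 1 = 1. Yes

Yes


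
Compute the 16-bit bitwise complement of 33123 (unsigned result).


~0b1000000101100011 = 0b111111010011100 = 32412 (16-bit unsigned)

32412


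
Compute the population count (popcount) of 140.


0b10001100 has 3 set bits

3


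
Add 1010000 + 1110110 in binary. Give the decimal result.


1010000 + 1110110 = 11000110 = 198

198


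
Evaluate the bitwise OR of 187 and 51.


0b10111011 | 0b110011 = 0b10111011 = 187

187


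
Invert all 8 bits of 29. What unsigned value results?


29 ^ 255 = 226

226


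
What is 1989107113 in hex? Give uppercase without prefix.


1989107113 = 768F5DA9 hex

768F5DA9


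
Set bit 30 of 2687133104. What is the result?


2687133104 | (1 << 30) = 2687133104 | 1073741824 = 3760874928

3760874928


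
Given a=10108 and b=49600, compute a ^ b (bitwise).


10108 ^ 49600 = 59068

59068


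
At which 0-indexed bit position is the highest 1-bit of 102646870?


0b110000111100100010001010110. Highest set bit at position 26

26


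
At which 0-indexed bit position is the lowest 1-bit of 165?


0b10100101. Lowest set bit at position 0

0


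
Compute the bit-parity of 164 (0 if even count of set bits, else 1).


0b10100100 has 3 ones => parity 1

1


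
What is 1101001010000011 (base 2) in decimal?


1101001010000011 in decimal = 53891

53891


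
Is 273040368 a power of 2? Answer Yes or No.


0b10000010001100100001111110000. Multiple bits set => No

No


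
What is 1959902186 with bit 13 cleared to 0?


1959902186 & ~(1 << 13) = 1959893994

1959893994


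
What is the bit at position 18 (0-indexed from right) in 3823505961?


0b11100011111001100001001000101001, position 18 = 1

1


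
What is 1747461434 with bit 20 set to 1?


1747461434 | (1 << 20) = 1747461434 | 1048576 = 1748510010

1748510010


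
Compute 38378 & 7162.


0b1001010111101010 & 0b1101111111010 = 0b1000111101010 = 4586

4586


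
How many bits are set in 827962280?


0b110001010110011011001110101000 has 15 set bits

15


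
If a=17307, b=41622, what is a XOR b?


17307 ^ 41622 = 57613

57613


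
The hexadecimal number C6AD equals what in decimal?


C6AD hex = 50861 decimal

50861


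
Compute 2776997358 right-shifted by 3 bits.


0b10100101100001011001110111101110 >> 3 = 0b10100101100001011001110111101 = 347124669

347124669


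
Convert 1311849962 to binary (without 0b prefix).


1311849962 = 1001110001100010011110111101010 in binary

1001110001100010011110111101010


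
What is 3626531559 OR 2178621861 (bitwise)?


0b11011000001010000111101011100111 | 0b10000001110110110010000110100101 = 0b11011001111110110111101111100111 = 3657137127

3657137127


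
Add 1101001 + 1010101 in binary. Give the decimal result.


1101001 + 1010101 = 10111110 = 190

190


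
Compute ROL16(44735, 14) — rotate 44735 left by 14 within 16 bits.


Rotate 0b1010111010111111 left by 14 (16-bit) = 0b1110101110101111 = 60335

60335


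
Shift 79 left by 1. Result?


0b1001111 << 1 = 0b10011110 = 158

158


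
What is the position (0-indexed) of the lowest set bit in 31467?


0b111101011101011. Lowest set bit at position 0

0


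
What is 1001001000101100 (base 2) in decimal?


1001001000101100 in decimal = 37420

37420


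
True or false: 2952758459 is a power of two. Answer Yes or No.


0b10101111111111111000010010111011. Multiple bits set => No

No


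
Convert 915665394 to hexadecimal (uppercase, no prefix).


915665394 = 3693F1F2 hex

3693F1F2


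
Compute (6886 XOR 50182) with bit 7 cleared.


Step 1: 6886 ^ 50182 = 57056
Step 2: 57056 & ~(1 << 7) = 56928

56928


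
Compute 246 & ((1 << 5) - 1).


246 & 31 = 22

22


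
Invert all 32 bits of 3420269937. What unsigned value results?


3420269937 ^ 4294967295 = 874697358

874697358


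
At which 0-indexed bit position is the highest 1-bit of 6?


0b110. Highest set bit at position 2

2


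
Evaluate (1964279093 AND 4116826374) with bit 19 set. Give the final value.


Step 1: 1964279093 & 4116826374 = 1962967300
Step 2: 1962967300 | (1 << 19) = 1962967300 | 524288 = 1963491588

1963491588


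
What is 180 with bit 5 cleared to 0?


180 & ~(1 << 5) = 148

148


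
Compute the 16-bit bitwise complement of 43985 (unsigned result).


~0b1010101111010001 = 0b101010000101110 = 21550 (16-bit unsigned)

21550


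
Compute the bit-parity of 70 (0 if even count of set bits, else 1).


0b1000110 has 3 ones => parity 1

1


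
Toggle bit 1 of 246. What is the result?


246 ^ (1 << 1) = 246 ^ 2 = 244

244


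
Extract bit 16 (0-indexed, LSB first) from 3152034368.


0b10111011111000000011101001000000, position 16 = 0

0


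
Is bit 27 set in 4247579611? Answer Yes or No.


0b11111101001011001110101111011011, bit 27 = 1. Yes

Yes


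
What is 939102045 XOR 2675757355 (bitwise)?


0b110111111110011000111101011101 ^ 0b10011111011111001101000100101011 = 0b10101000100001010101111001110110 = 2827312758

2827312758


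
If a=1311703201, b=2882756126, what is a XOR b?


1311703201 ^ 2882756126 = 3858521791

3858521791


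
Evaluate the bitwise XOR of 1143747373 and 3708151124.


0b1000100001011000011001100101101 ^ 0b11011101000001011110010101010100 = 0b10011001001010011101011001111001 = 2569655929

2569655929


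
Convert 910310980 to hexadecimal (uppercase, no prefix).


910310980 = 36423E44 hex

36423E44


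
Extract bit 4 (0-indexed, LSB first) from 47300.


0b1011100011000100, position 4 = 0

0


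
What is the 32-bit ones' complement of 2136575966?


2136575966 ^ 4294967295 = 2158391329

2158391329


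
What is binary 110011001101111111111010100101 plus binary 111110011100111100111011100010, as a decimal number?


110011001101111111111010100101 + 111110011100111100111011100010 = 1110001101010111100110110000111 = 1907084679

1907084679


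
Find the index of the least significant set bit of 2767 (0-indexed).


0b101011001111. Lowest set bit at position 0

0


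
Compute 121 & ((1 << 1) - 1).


121 & 1 = 1

1


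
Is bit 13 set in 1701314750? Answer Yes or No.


0b1100101011010000000000010111110, bit 13 = 0. No

No


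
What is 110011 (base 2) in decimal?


110011 in decimal = 51

51


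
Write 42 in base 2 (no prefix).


42 = 101010 in binary

101010


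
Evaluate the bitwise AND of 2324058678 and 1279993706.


0b10001010100001100101001000110110 & 0b1001100010010110010011101101010 = 0b1000000000100000001000100010 = 134349346

134349346


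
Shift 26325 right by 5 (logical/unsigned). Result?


0b110011011010101 >> 5 = 0b1100110110 = 822

822


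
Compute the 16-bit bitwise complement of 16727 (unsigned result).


~0b100000101010111 = 0b1011111010101000 = 48808 (16-bit unsigned)

48808


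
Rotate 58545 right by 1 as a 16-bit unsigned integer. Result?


Rotate 0b1110010010110001 right by 1 (16-bit) = 0b1111001001011000 = 62040

62040


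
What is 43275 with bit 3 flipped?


43275 ^ (1 << 3) = 43275 ^ 8 = 43267

43267


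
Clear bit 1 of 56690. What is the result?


56690 & ~(1 << 1) = 56688

56688


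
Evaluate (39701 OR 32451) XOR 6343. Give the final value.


Step 1: 39701 | 32451 = 65495
Step 2: 65495 ^ 6343 = 59152

59152


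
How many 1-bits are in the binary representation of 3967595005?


0b11101100011111001011000111111101 has 21 set bits

21


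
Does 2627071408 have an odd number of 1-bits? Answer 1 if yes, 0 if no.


0b10011100100101011110110110110000 has 17 ones => parity 1

1


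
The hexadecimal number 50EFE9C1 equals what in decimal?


50EFE9C1 hex = 1357900225 decimal

1357900225


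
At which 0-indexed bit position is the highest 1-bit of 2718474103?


0b10100010000010001001111101110111. Highest set bit at position 31

31


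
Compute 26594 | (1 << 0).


26594 | (1 << 0) = 26594 | 1 = 26595

26595


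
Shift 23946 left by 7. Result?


0b101110110001010 << 7 = 0b1011101100010100000000 = 3065088

3065088


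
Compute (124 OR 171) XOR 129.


Step 1: 124 | 171 = 255
Step 2: 255 ^ 129 = 126

126


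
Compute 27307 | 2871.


0b110101010101011 | 0b101100110111 = 0b110101110111111 = 27583

27583


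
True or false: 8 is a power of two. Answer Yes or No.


0b1000. Only one bit set => Yes

Yes


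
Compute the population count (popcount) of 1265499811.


0b1001011011011011111111010100011 has 20 set bits

20


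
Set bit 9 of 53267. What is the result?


53267 | (1 << 9) = 53267 | 512 = 53779

53779


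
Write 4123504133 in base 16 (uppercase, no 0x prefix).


4123504133 = F5C7AE05 hex

F5C7AE05


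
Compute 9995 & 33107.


0b10011100001011 & 0b1000000101010011 = 0b100000011 = 259

259


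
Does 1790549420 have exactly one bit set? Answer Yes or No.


0b1101010101110011001110110101100. Multiple bits set => No

No


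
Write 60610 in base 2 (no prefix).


60610 = 1110110011000010 in binary

1110110011000010


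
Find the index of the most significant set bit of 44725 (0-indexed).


0b1010111010110101. Highest set bit at position 15

15


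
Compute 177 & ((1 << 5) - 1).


177 & 31 = 17

17


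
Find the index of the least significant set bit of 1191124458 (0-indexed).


0b1000110111111110001110111101010. Lowest set bit at position 1

1


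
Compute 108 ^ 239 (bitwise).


0b1101100 ^ 0b11101111 = 0b10000011 = 131

131


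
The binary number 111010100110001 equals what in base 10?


111010100110001 in decimal = 30001

30001


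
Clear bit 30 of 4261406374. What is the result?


4261406374 & ~(1 << 30) = 3187664550

3187664550


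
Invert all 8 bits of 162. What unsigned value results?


162 ^ 255 = 93

93


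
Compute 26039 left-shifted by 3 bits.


0b110010110110111 << 3 = 0b110010110110111000 = 208312

208312


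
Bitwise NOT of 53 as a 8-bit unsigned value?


~0b110101 = 0b11001010 = 202 (8-bit unsigned)

202


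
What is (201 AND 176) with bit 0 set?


Step 1: 201 & 176 = 128
Step 2: 128 | (1 << 0) = 128 | 1 = 129

129


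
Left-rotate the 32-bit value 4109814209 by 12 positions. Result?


Rotate 0b11110100111101101100100111000001 left by 12 (32-bit) = 0b1101100100111000001111101001111 = 1822170959

1822170959


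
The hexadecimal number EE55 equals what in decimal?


EE55 hex = 61013 decimal

61013


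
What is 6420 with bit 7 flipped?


6420 ^ (1 << 7) = 6420 ^ 128 = 6548

6548


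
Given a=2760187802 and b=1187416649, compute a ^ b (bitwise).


2760187802 ^ 1187416649 = 3796080083

3796080083


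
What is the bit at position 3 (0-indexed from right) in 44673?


0b1010111010000001, position 3 = 0

0


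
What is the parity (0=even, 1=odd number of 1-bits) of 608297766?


0b100100010000011110001100100110 has 12 ones => parity 0

0


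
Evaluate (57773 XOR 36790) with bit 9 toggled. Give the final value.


Step 1: 57773 ^ 36790 = 28187
Step 2: 28187 ^ (1 << 9) = 28187 ^ 512 = 27675

27675


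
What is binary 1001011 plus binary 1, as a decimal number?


1001011 + 1 = 1001100 = 76

76


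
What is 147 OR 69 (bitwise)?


0b10010011 | 0b1000101 = 0b11010111 = 215

215


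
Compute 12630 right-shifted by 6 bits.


0b11000101010110 >> 6 = 0b11000101 = 197

197


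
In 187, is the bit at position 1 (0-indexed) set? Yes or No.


0b10111011, bit 1 = 1. Yes

Yes


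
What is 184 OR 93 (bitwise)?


0b10111000 | 0b1011101 = 0b11111101 = 253

253


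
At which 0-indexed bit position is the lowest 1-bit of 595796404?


0b100011100000110010000110110100. Lowest set bit at position 2

2


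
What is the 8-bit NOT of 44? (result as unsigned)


~0b101100 = 0b11010011 = 211 (8-bit unsigned)

211


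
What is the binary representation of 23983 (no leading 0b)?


23983 = 101110110101111 in binary

101110110101111


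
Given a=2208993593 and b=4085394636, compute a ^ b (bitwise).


2208993593 ^ 4085394636 = 1881718261

1881718261


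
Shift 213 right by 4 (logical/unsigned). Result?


0b11010101 >> 4 = 0b1101 = 13

13


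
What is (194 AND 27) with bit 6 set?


Step 1: 194 & 27 = 2
Step 2: 2 | (1 << 6) = 2 | 64 = 66

66


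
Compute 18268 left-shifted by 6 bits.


0b100011101011100 << 6 = 0b100011101011100000000 = 1169152

1169152


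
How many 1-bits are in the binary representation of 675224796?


0b101000001111110001110011011100 has 16 set bits

16


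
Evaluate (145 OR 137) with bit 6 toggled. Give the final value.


Step 1: 145 | 137 = 153
Step 2: 153 ^ (1 << 6) = 153 ^ 64 = 217

217


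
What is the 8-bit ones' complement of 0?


0 ^ 255 = 255

255


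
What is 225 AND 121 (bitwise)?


0b11100001 & 0b1111001 = 0b1100001 = 97

97


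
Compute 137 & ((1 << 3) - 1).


137 & 7 = 1

1


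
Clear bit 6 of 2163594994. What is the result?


2163594994 & ~(1 << 6) = 2163594930

2163594930


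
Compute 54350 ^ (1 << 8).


54350 ^ (1 << 8) = 54350 ^ 256 = 54606

54606


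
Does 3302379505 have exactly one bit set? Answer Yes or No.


0b11000100110101100100111111110001. Multiple bits set => No

No


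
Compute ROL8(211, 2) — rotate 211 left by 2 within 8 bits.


Rotate 0b11010011 left by 2 (8-bit) = 0b1001111 = 79

79


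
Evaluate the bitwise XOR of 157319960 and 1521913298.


0b1001011000001000001100011000 ^ 0b1011010101101101000110111010010 = 0b1010011110101100000111011001010 = 1406537418

1406537418


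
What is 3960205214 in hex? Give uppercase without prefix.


3960205214 = EC0BEF9E hex

EC0BEF9E


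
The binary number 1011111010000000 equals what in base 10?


1011111010000000 in decimal = 48768

48768


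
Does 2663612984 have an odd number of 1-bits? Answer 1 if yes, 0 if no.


0b10011110110000111000001000111000 has 14 ones => parity 0

0


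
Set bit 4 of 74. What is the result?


74 | (1 << 4) = 74 | 16 = 90

90


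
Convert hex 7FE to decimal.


7FE hex = 2046 decimal

2046


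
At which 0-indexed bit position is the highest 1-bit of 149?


0b10010101. Highest set bit at position 7

7


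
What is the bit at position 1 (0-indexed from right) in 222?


0b11011110, position 1 = 1

1


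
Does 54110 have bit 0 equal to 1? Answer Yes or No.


0b1101001101011110, bit 0 = 0. No

No


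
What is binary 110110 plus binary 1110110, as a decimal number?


110110 + 1110110 = 10101100 = 172

172


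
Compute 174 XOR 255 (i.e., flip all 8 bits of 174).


174 ^ 255 = 81

81


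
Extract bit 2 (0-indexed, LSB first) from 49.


0b110001, position 2 = 0

0


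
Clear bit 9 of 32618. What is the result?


32618 & ~(1 << 9) = 32106

32106


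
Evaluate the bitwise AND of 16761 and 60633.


0b100000101111001 & 0b1110110011011001 = 0b100000001011001 = 16473

16473


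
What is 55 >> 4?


0b110111 >> 4 = 0b11 = 3

3


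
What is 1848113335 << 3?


0b1101110001001111111100010110111 << 3 = 0b1101110001001111111100010110111000 = 14784906680

14784906680


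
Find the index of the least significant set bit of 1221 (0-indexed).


0b10011000101. Lowest set bit at position 0

0


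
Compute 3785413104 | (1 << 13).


3785413104 | (1 << 13) = 3785413104 | 8192 = 3785421296

3785421296


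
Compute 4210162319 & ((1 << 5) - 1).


4210162319 & 31 = 15

15


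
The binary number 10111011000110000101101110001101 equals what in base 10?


10111011000110000101101110001101 in decimal = 3138935693

3138935693


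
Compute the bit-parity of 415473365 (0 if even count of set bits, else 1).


0b11000110000111001111011010101 has 16 ones => parity 0

0


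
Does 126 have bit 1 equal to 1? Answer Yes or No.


0b1111110, bit 1 = 1. Yes

Yes


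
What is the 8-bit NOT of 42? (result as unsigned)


~0b101010 = 0b11010101 = 213 (8-bit unsigned)

213


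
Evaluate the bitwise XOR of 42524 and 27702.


0b1010011000011100 ^ 0b110110000110110 = 0b1100101000101010 = 51754

51754


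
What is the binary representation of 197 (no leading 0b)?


197 = 11000101 in binary

11000101


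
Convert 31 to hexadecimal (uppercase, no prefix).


31 = 1F hex

1F


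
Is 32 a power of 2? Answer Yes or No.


0b100000. Only one bit set => Yes

Yes


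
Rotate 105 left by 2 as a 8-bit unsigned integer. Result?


Rotate 0b1101001 left by 2 (8-bit) = 0b10100101 = 165

165


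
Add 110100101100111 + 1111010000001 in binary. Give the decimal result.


110100101100111 + 1111010000001 = 1000011111101000 = 34792

34792


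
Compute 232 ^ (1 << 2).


232 ^ (1 << 2) = 232 ^ 4 = 236

236


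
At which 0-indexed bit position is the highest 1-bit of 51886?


0b1100101010101110. Highest set bit at position 15

15


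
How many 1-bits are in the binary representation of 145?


0b10010001 has 3 set bits

3


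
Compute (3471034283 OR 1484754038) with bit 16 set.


Step 1: 3471034283 | 1484754038 = 3741306879
Step 2: 3741306879 | (1 << 16) = 3741306879 | 65536 = 3741306879

3741306879


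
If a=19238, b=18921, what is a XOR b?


19238 ^ 18921 = 719

719


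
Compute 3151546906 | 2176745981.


0b10111011110110001100101000011010 | 0b10000001101111101000000111111101 = 0b10111011111111101100101111111111 = 3154037759

3154037759


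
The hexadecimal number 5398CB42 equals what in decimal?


5398CB42 hex = 1402522434 decimal

1402522434


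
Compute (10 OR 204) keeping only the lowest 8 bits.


Step 1: 10 | 204 = 206
Step 2: 206 & 255 = 206

206


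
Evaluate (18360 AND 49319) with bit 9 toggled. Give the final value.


Step 1: 18360 & 49319 = 16544
Step 2: 16544 ^ (1 << 9) = 16544 ^ 512 = 17056

17056


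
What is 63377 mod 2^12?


63377 & 4095 = 1937

1937


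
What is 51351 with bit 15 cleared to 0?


51351 & ~(1 << 15) = 18583

18583


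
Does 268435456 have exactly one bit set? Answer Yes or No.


0b10000000000000000000000000000. Only one bit set => Yes

Yes


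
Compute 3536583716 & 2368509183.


0b11010010110010111111110000100100 & 0b10001101001011001001010011111111 = 0b10000000000010001001010000100100 = 2148045860

2148045860


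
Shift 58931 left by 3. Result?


0b1110011000110011 << 3 = 0b1110011000110011000 = 471448

471448


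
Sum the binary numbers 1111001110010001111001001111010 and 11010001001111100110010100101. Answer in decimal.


1111001110010001111001001111010 + 11010001001111100110010100101 = 10010011111100001011111100011111 = 2482028319

2482028319


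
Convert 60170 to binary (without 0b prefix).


60170 = 1110101100001010 in binary

1110101100001010


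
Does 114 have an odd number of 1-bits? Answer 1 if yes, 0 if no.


0b1110010 has 4 ones => parity 0

0


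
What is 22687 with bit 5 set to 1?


22687 | (1 << 5) = 22687 | 32 = 22719

22719


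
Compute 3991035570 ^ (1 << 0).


3991035570 ^ (1 << 0) = 3991035570 ^ 1 = 3991035571

3991035571


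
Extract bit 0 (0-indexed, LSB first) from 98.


0b1100010, position 0 = 0

0


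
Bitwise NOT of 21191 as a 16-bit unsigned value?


~0b101001011000111 = 0b1010110100111000 = 44344 (16-bit unsigned)

44344


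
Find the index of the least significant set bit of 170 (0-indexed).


0b10101010. Lowest set bit at position 1

1


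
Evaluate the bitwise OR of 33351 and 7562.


0b1000001001000111 | 0b1110110001010 = 0b1001111111001111 = 40911

40911


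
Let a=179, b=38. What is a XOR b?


179 ^ 38 = 149

149


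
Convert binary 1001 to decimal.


1001 in decimal = 9

9


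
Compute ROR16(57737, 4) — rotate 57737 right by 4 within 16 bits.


Rotate 0b1110000110001001 right by 4 (16-bit) = 0b1001111000011000 = 40472

40472
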